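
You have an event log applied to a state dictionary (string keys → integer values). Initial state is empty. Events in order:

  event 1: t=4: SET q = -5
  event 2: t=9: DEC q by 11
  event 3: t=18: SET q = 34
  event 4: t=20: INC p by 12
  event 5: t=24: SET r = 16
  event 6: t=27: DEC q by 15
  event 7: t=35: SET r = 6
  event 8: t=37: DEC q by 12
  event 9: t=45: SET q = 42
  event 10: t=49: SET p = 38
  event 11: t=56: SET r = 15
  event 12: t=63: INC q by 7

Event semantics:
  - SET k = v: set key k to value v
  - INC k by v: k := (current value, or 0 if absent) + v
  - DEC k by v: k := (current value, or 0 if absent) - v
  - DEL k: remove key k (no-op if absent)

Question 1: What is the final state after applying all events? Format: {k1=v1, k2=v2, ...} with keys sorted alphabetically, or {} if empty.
  after event 1 (t=4: SET q = -5): {q=-5}
  after event 2 (t=9: DEC q by 11): {q=-16}
  after event 3 (t=18: SET q = 34): {q=34}
  after event 4 (t=20: INC p by 12): {p=12, q=34}
  after event 5 (t=24: SET r = 16): {p=12, q=34, r=16}
  after event 6 (t=27: DEC q by 15): {p=12, q=19, r=16}
  after event 7 (t=35: SET r = 6): {p=12, q=19, r=6}
  after event 8 (t=37: DEC q by 12): {p=12, q=7, r=6}
  after event 9 (t=45: SET q = 42): {p=12, q=42, r=6}
  after event 10 (t=49: SET p = 38): {p=38, q=42, r=6}
  after event 11 (t=56: SET r = 15): {p=38, q=42, r=15}
  after event 12 (t=63: INC q by 7): {p=38, q=49, r=15}

Answer: {p=38, q=49, r=15}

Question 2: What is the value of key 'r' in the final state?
Answer: 15

Derivation:
Track key 'r' through all 12 events:
  event 1 (t=4: SET q = -5): r unchanged
  event 2 (t=9: DEC q by 11): r unchanged
  event 3 (t=18: SET q = 34): r unchanged
  event 4 (t=20: INC p by 12): r unchanged
  event 5 (t=24: SET r = 16): r (absent) -> 16
  event 6 (t=27: DEC q by 15): r unchanged
  event 7 (t=35: SET r = 6): r 16 -> 6
  event 8 (t=37: DEC q by 12): r unchanged
  event 9 (t=45: SET q = 42): r unchanged
  event 10 (t=49: SET p = 38): r unchanged
  event 11 (t=56: SET r = 15): r 6 -> 15
  event 12 (t=63: INC q by 7): r unchanged
Final: r = 15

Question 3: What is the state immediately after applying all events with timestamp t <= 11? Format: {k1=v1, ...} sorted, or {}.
Apply events with t <= 11 (2 events):
  after event 1 (t=4: SET q = -5): {q=-5}
  after event 2 (t=9: DEC q by 11): {q=-16}

Answer: {q=-16}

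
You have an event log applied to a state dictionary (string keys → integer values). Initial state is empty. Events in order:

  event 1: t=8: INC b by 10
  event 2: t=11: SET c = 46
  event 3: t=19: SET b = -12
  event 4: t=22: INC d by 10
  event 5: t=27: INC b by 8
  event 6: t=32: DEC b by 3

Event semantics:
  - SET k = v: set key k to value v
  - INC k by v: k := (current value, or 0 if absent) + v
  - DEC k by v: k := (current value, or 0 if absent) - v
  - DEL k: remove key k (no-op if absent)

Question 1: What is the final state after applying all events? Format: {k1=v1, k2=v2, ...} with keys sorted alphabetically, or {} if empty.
  after event 1 (t=8: INC b by 10): {b=10}
  after event 2 (t=11: SET c = 46): {b=10, c=46}
  after event 3 (t=19: SET b = -12): {b=-12, c=46}
  after event 4 (t=22: INC d by 10): {b=-12, c=46, d=10}
  after event 5 (t=27: INC b by 8): {b=-4, c=46, d=10}
  after event 6 (t=32: DEC b by 3): {b=-7, c=46, d=10}

Answer: {b=-7, c=46, d=10}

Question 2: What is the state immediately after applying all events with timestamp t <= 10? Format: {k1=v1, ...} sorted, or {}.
Answer: {b=10}

Derivation:
Apply events with t <= 10 (1 events):
  after event 1 (t=8: INC b by 10): {b=10}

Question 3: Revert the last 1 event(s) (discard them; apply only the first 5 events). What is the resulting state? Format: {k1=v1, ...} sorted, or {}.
Answer: {b=-4, c=46, d=10}

Derivation:
Keep first 5 events (discard last 1):
  after event 1 (t=8: INC b by 10): {b=10}
  after event 2 (t=11: SET c = 46): {b=10, c=46}
  after event 3 (t=19: SET b = -12): {b=-12, c=46}
  after event 4 (t=22: INC d by 10): {b=-12, c=46, d=10}
  after event 5 (t=27: INC b by 8): {b=-4, c=46, d=10}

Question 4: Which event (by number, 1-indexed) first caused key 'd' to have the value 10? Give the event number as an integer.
Looking for first event where d becomes 10:
  event 4: d (absent) -> 10  <-- first match

Answer: 4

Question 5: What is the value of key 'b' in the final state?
Track key 'b' through all 6 events:
  event 1 (t=8: INC b by 10): b (absent) -> 10
  event 2 (t=11: SET c = 46): b unchanged
  event 3 (t=19: SET b = -12): b 10 -> -12
  event 4 (t=22: INC d by 10): b unchanged
  event 5 (t=27: INC b by 8): b -12 -> -4
  event 6 (t=32: DEC b by 3): b -4 -> -7
Final: b = -7

Answer: -7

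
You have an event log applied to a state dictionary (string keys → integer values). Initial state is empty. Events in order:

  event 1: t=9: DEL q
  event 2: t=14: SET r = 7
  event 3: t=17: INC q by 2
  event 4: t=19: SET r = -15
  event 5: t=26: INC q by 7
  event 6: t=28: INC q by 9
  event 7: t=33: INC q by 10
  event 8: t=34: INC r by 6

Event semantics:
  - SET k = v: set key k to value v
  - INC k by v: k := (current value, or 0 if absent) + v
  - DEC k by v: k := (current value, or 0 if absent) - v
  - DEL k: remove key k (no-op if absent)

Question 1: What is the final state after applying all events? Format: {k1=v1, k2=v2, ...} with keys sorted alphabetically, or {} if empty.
Answer: {q=28, r=-9}

Derivation:
  after event 1 (t=9: DEL q): {}
  after event 2 (t=14: SET r = 7): {r=7}
  after event 3 (t=17: INC q by 2): {q=2, r=7}
  after event 4 (t=19: SET r = -15): {q=2, r=-15}
  after event 5 (t=26: INC q by 7): {q=9, r=-15}
  after event 6 (t=28: INC q by 9): {q=18, r=-15}
  after event 7 (t=33: INC q by 10): {q=28, r=-15}
  after event 8 (t=34: INC r by 6): {q=28, r=-9}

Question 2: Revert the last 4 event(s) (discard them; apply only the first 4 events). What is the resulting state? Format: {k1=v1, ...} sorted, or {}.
Keep first 4 events (discard last 4):
  after event 1 (t=9: DEL q): {}
  after event 2 (t=14: SET r = 7): {r=7}
  after event 3 (t=17: INC q by 2): {q=2, r=7}
  after event 4 (t=19: SET r = -15): {q=2, r=-15}

Answer: {q=2, r=-15}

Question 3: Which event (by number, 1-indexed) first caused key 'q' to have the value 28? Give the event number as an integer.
Looking for first event where q becomes 28:
  event 3: q = 2
  event 4: q = 2
  event 5: q = 9
  event 6: q = 18
  event 7: q 18 -> 28  <-- first match

Answer: 7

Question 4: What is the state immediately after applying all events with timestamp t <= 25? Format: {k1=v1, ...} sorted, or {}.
Apply events with t <= 25 (4 events):
  after event 1 (t=9: DEL q): {}
  after event 2 (t=14: SET r = 7): {r=7}
  after event 3 (t=17: INC q by 2): {q=2, r=7}
  after event 4 (t=19: SET r = -15): {q=2, r=-15}

Answer: {q=2, r=-15}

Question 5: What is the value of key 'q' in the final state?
Answer: 28

Derivation:
Track key 'q' through all 8 events:
  event 1 (t=9: DEL q): q (absent) -> (absent)
  event 2 (t=14: SET r = 7): q unchanged
  event 3 (t=17: INC q by 2): q (absent) -> 2
  event 4 (t=19: SET r = -15): q unchanged
  event 5 (t=26: INC q by 7): q 2 -> 9
  event 6 (t=28: INC q by 9): q 9 -> 18
  event 7 (t=33: INC q by 10): q 18 -> 28
  event 8 (t=34: INC r by 6): q unchanged
Final: q = 28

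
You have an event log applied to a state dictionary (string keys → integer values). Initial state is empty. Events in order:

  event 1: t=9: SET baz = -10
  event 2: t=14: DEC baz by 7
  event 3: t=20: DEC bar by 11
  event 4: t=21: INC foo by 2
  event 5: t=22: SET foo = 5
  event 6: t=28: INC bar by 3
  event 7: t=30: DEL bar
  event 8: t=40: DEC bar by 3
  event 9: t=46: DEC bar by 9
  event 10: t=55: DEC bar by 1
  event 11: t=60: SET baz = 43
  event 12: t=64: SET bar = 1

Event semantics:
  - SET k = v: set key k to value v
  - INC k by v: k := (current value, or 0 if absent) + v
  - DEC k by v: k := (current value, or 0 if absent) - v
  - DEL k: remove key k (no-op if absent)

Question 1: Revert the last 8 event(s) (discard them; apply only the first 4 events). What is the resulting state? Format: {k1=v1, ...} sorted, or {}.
Answer: {bar=-11, baz=-17, foo=2}

Derivation:
Keep first 4 events (discard last 8):
  after event 1 (t=9: SET baz = -10): {baz=-10}
  after event 2 (t=14: DEC baz by 7): {baz=-17}
  after event 3 (t=20: DEC bar by 11): {bar=-11, baz=-17}
  after event 4 (t=21: INC foo by 2): {bar=-11, baz=-17, foo=2}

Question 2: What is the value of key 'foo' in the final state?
Track key 'foo' through all 12 events:
  event 1 (t=9: SET baz = -10): foo unchanged
  event 2 (t=14: DEC baz by 7): foo unchanged
  event 3 (t=20: DEC bar by 11): foo unchanged
  event 4 (t=21: INC foo by 2): foo (absent) -> 2
  event 5 (t=22: SET foo = 5): foo 2 -> 5
  event 6 (t=28: INC bar by 3): foo unchanged
  event 7 (t=30: DEL bar): foo unchanged
  event 8 (t=40: DEC bar by 3): foo unchanged
  event 9 (t=46: DEC bar by 9): foo unchanged
  event 10 (t=55: DEC bar by 1): foo unchanged
  event 11 (t=60: SET baz = 43): foo unchanged
  event 12 (t=64: SET bar = 1): foo unchanged
Final: foo = 5

Answer: 5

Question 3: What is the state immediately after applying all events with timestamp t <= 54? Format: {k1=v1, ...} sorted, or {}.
Answer: {bar=-12, baz=-17, foo=5}

Derivation:
Apply events with t <= 54 (9 events):
  after event 1 (t=9: SET baz = -10): {baz=-10}
  after event 2 (t=14: DEC baz by 7): {baz=-17}
  after event 3 (t=20: DEC bar by 11): {bar=-11, baz=-17}
  after event 4 (t=21: INC foo by 2): {bar=-11, baz=-17, foo=2}
  after event 5 (t=22: SET foo = 5): {bar=-11, baz=-17, foo=5}
  after event 6 (t=28: INC bar by 3): {bar=-8, baz=-17, foo=5}
  after event 7 (t=30: DEL bar): {baz=-17, foo=5}
  after event 8 (t=40: DEC bar by 3): {bar=-3, baz=-17, foo=5}
  after event 9 (t=46: DEC bar by 9): {bar=-12, baz=-17, foo=5}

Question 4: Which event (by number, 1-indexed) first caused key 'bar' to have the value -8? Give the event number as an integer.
Looking for first event where bar becomes -8:
  event 3: bar = -11
  event 4: bar = -11
  event 5: bar = -11
  event 6: bar -11 -> -8  <-- first match

Answer: 6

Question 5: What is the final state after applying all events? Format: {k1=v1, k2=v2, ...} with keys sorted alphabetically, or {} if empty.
  after event 1 (t=9: SET baz = -10): {baz=-10}
  after event 2 (t=14: DEC baz by 7): {baz=-17}
  after event 3 (t=20: DEC bar by 11): {bar=-11, baz=-17}
  after event 4 (t=21: INC foo by 2): {bar=-11, baz=-17, foo=2}
  after event 5 (t=22: SET foo = 5): {bar=-11, baz=-17, foo=5}
  after event 6 (t=28: INC bar by 3): {bar=-8, baz=-17, foo=5}
  after event 7 (t=30: DEL bar): {baz=-17, foo=5}
  after event 8 (t=40: DEC bar by 3): {bar=-3, baz=-17, foo=5}
  after event 9 (t=46: DEC bar by 9): {bar=-12, baz=-17, foo=5}
  after event 10 (t=55: DEC bar by 1): {bar=-13, baz=-17, foo=5}
  after event 11 (t=60: SET baz = 43): {bar=-13, baz=43, foo=5}
  after event 12 (t=64: SET bar = 1): {bar=1, baz=43, foo=5}

Answer: {bar=1, baz=43, foo=5}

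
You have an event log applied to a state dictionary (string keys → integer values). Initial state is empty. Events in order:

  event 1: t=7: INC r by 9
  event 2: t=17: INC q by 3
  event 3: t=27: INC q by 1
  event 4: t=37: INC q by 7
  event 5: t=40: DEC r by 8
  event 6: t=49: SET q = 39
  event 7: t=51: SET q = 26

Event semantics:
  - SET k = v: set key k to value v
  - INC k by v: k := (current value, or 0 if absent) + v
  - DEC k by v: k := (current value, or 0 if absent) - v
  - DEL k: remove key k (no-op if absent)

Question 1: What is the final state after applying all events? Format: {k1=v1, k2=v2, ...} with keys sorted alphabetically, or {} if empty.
  after event 1 (t=7: INC r by 9): {r=9}
  after event 2 (t=17: INC q by 3): {q=3, r=9}
  after event 3 (t=27: INC q by 1): {q=4, r=9}
  after event 4 (t=37: INC q by 7): {q=11, r=9}
  after event 5 (t=40: DEC r by 8): {q=11, r=1}
  after event 6 (t=49: SET q = 39): {q=39, r=1}
  after event 7 (t=51: SET q = 26): {q=26, r=1}

Answer: {q=26, r=1}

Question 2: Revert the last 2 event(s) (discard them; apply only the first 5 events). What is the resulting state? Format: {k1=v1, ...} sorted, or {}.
Answer: {q=11, r=1}

Derivation:
Keep first 5 events (discard last 2):
  after event 1 (t=7: INC r by 9): {r=9}
  after event 2 (t=17: INC q by 3): {q=3, r=9}
  after event 3 (t=27: INC q by 1): {q=4, r=9}
  after event 4 (t=37: INC q by 7): {q=11, r=9}
  after event 5 (t=40: DEC r by 8): {q=11, r=1}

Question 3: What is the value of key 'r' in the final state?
Track key 'r' through all 7 events:
  event 1 (t=7: INC r by 9): r (absent) -> 9
  event 2 (t=17: INC q by 3): r unchanged
  event 3 (t=27: INC q by 1): r unchanged
  event 4 (t=37: INC q by 7): r unchanged
  event 5 (t=40: DEC r by 8): r 9 -> 1
  event 6 (t=49: SET q = 39): r unchanged
  event 7 (t=51: SET q = 26): r unchanged
Final: r = 1

Answer: 1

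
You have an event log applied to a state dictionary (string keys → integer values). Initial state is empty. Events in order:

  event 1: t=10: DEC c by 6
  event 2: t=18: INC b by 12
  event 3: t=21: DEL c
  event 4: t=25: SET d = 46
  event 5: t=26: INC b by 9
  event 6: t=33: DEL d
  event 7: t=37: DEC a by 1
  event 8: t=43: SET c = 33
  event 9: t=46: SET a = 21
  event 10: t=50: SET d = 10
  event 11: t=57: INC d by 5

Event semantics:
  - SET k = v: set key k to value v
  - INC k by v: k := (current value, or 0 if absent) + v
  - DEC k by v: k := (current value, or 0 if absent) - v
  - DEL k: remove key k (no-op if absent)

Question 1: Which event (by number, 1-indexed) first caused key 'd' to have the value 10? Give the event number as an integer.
Looking for first event where d becomes 10:
  event 4: d = 46
  event 5: d = 46
  event 6: d = (absent)
  event 10: d (absent) -> 10  <-- first match

Answer: 10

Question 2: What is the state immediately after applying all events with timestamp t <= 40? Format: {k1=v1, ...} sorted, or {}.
Apply events with t <= 40 (7 events):
  after event 1 (t=10: DEC c by 6): {c=-6}
  after event 2 (t=18: INC b by 12): {b=12, c=-6}
  after event 3 (t=21: DEL c): {b=12}
  after event 4 (t=25: SET d = 46): {b=12, d=46}
  after event 5 (t=26: INC b by 9): {b=21, d=46}
  after event 6 (t=33: DEL d): {b=21}
  after event 7 (t=37: DEC a by 1): {a=-1, b=21}

Answer: {a=-1, b=21}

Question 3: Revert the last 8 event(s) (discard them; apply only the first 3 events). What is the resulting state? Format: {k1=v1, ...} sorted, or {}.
Keep first 3 events (discard last 8):
  after event 1 (t=10: DEC c by 6): {c=-6}
  after event 2 (t=18: INC b by 12): {b=12, c=-6}
  after event 3 (t=21: DEL c): {b=12}

Answer: {b=12}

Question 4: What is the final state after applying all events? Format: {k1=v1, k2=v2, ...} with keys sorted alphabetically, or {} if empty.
  after event 1 (t=10: DEC c by 6): {c=-6}
  after event 2 (t=18: INC b by 12): {b=12, c=-6}
  after event 3 (t=21: DEL c): {b=12}
  after event 4 (t=25: SET d = 46): {b=12, d=46}
  after event 5 (t=26: INC b by 9): {b=21, d=46}
  after event 6 (t=33: DEL d): {b=21}
  after event 7 (t=37: DEC a by 1): {a=-1, b=21}
  after event 8 (t=43: SET c = 33): {a=-1, b=21, c=33}
  after event 9 (t=46: SET a = 21): {a=21, b=21, c=33}
  after event 10 (t=50: SET d = 10): {a=21, b=21, c=33, d=10}
  after event 11 (t=57: INC d by 5): {a=21, b=21, c=33, d=15}

Answer: {a=21, b=21, c=33, d=15}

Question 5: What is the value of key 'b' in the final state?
Track key 'b' through all 11 events:
  event 1 (t=10: DEC c by 6): b unchanged
  event 2 (t=18: INC b by 12): b (absent) -> 12
  event 3 (t=21: DEL c): b unchanged
  event 4 (t=25: SET d = 46): b unchanged
  event 5 (t=26: INC b by 9): b 12 -> 21
  event 6 (t=33: DEL d): b unchanged
  event 7 (t=37: DEC a by 1): b unchanged
  event 8 (t=43: SET c = 33): b unchanged
  event 9 (t=46: SET a = 21): b unchanged
  event 10 (t=50: SET d = 10): b unchanged
  event 11 (t=57: INC d by 5): b unchanged
Final: b = 21

Answer: 21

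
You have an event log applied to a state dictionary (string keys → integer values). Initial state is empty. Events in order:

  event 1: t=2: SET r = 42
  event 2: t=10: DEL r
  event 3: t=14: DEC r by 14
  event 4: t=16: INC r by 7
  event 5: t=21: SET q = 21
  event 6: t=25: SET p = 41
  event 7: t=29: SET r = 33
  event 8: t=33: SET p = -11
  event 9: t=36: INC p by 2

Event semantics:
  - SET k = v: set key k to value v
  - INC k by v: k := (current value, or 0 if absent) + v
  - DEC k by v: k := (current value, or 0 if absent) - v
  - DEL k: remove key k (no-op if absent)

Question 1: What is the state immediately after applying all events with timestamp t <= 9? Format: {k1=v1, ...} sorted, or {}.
Apply events with t <= 9 (1 events):
  after event 1 (t=2: SET r = 42): {r=42}

Answer: {r=42}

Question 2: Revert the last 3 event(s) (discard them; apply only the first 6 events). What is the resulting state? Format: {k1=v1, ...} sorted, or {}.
Answer: {p=41, q=21, r=-7}

Derivation:
Keep first 6 events (discard last 3):
  after event 1 (t=2: SET r = 42): {r=42}
  after event 2 (t=10: DEL r): {}
  after event 3 (t=14: DEC r by 14): {r=-14}
  after event 4 (t=16: INC r by 7): {r=-7}
  after event 5 (t=21: SET q = 21): {q=21, r=-7}
  after event 6 (t=25: SET p = 41): {p=41, q=21, r=-7}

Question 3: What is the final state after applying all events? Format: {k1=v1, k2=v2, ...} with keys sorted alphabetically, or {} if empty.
Answer: {p=-9, q=21, r=33}

Derivation:
  after event 1 (t=2: SET r = 42): {r=42}
  after event 2 (t=10: DEL r): {}
  after event 3 (t=14: DEC r by 14): {r=-14}
  after event 4 (t=16: INC r by 7): {r=-7}
  after event 5 (t=21: SET q = 21): {q=21, r=-7}
  after event 6 (t=25: SET p = 41): {p=41, q=21, r=-7}
  after event 7 (t=29: SET r = 33): {p=41, q=21, r=33}
  after event 8 (t=33: SET p = -11): {p=-11, q=21, r=33}
  after event 9 (t=36: INC p by 2): {p=-9, q=21, r=33}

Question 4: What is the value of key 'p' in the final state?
Answer: -9

Derivation:
Track key 'p' through all 9 events:
  event 1 (t=2: SET r = 42): p unchanged
  event 2 (t=10: DEL r): p unchanged
  event 3 (t=14: DEC r by 14): p unchanged
  event 4 (t=16: INC r by 7): p unchanged
  event 5 (t=21: SET q = 21): p unchanged
  event 6 (t=25: SET p = 41): p (absent) -> 41
  event 7 (t=29: SET r = 33): p unchanged
  event 8 (t=33: SET p = -11): p 41 -> -11
  event 9 (t=36: INC p by 2): p -11 -> -9
Final: p = -9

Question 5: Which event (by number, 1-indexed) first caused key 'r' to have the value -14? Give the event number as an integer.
Answer: 3

Derivation:
Looking for first event where r becomes -14:
  event 1: r = 42
  event 2: r = (absent)
  event 3: r (absent) -> -14  <-- first match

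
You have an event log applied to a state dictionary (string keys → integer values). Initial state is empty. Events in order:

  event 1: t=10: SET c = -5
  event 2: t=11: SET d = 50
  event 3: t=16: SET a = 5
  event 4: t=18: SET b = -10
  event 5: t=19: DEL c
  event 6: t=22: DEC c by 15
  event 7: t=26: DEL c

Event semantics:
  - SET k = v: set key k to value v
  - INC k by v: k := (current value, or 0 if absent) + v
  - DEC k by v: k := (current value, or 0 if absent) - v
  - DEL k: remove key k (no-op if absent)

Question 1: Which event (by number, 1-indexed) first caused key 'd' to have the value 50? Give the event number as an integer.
Looking for first event where d becomes 50:
  event 2: d (absent) -> 50  <-- first match

Answer: 2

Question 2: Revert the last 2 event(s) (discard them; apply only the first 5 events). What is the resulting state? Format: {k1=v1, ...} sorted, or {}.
Answer: {a=5, b=-10, d=50}

Derivation:
Keep first 5 events (discard last 2):
  after event 1 (t=10: SET c = -5): {c=-5}
  after event 2 (t=11: SET d = 50): {c=-5, d=50}
  after event 3 (t=16: SET a = 5): {a=5, c=-5, d=50}
  after event 4 (t=18: SET b = -10): {a=5, b=-10, c=-5, d=50}
  after event 5 (t=19: DEL c): {a=5, b=-10, d=50}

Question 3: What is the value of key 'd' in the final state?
Track key 'd' through all 7 events:
  event 1 (t=10: SET c = -5): d unchanged
  event 2 (t=11: SET d = 50): d (absent) -> 50
  event 3 (t=16: SET a = 5): d unchanged
  event 4 (t=18: SET b = -10): d unchanged
  event 5 (t=19: DEL c): d unchanged
  event 6 (t=22: DEC c by 15): d unchanged
  event 7 (t=26: DEL c): d unchanged
Final: d = 50

Answer: 50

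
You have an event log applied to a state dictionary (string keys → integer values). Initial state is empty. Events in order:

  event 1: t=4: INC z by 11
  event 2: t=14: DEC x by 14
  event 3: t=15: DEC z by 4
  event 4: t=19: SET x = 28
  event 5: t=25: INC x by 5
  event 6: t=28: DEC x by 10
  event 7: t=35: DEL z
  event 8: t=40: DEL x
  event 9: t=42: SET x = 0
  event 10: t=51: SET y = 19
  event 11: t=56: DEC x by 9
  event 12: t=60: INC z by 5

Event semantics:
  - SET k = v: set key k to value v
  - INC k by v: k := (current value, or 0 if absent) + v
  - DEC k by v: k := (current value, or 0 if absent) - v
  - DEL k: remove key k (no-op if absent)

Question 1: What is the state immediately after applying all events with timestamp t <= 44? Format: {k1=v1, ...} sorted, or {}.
Answer: {x=0}

Derivation:
Apply events with t <= 44 (9 events):
  after event 1 (t=4: INC z by 11): {z=11}
  after event 2 (t=14: DEC x by 14): {x=-14, z=11}
  after event 3 (t=15: DEC z by 4): {x=-14, z=7}
  after event 4 (t=19: SET x = 28): {x=28, z=7}
  after event 5 (t=25: INC x by 5): {x=33, z=7}
  after event 6 (t=28: DEC x by 10): {x=23, z=7}
  after event 7 (t=35: DEL z): {x=23}
  after event 8 (t=40: DEL x): {}
  after event 9 (t=42: SET x = 0): {x=0}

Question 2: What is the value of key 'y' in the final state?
Track key 'y' through all 12 events:
  event 1 (t=4: INC z by 11): y unchanged
  event 2 (t=14: DEC x by 14): y unchanged
  event 3 (t=15: DEC z by 4): y unchanged
  event 4 (t=19: SET x = 28): y unchanged
  event 5 (t=25: INC x by 5): y unchanged
  event 6 (t=28: DEC x by 10): y unchanged
  event 7 (t=35: DEL z): y unchanged
  event 8 (t=40: DEL x): y unchanged
  event 9 (t=42: SET x = 0): y unchanged
  event 10 (t=51: SET y = 19): y (absent) -> 19
  event 11 (t=56: DEC x by 9): y unchanged
  event 12 (t=60: INC z by 5): y unchanged
Final: y = 19

Answer: 19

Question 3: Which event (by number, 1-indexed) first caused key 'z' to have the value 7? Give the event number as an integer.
Answer: 3

Derivation:
Looking for first event where z becomes 7:
  event 1: z = 11
  event 2: z = 11
  event 3: z 11 -> 7  <-- first match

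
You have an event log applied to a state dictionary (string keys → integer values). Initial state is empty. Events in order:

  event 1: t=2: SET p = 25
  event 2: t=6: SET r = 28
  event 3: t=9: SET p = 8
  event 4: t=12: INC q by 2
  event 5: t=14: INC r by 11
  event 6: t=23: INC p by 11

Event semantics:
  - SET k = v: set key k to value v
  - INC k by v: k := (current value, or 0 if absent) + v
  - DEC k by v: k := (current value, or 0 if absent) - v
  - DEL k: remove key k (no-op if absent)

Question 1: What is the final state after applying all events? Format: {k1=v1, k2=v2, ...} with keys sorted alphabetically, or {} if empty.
  after event 1 (t=2: SET p = 25): {p=25}
  after event 2 (t=6: SET r = 28): {p=25, r=28}
  after event 3 (t=9: SET p = 8): {p=8, r=28}
  after event 4 (t=12: INC q by 2): {p=8, q=2, r=28}
  after event 5 (t=14: INC r by 11): {p=8, q=2, r=39}
  after event 6 (t=23: INC p by 11): {p=19, q=2, r=39}

Answer: {p=19, q=2, r=39}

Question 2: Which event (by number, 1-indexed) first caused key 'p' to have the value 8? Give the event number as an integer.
Answer: 3

Derivation:
Looking for first event where p becomes 8:
  event 1: p = 25
  event 2: p = 25
  event 3: p 25 -> 8  <-- first match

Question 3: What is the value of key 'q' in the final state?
Answer: 2

Derivation:
Track key 'q' through all 6 events:
  event 1 (t=2: SET p = 25): q unchanged
  event 2 (t=6: SET r = 28): q unchanged
  event 3 (t=9: SET p = 8): q unchanged
  event 4 (t=12: INC q by 2): q (absent) -> 2
  event 5 (t=14: INC r by 11): q unchanged
  event 6 (t=23: INC p by 11): q unchanged
Final: q = 2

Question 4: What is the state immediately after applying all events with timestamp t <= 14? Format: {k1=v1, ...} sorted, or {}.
Apply events with t <= 14 (5 events):
  after event 1 (t=2: SET p = 25): {p=25}
  after event 2 (t=6: SET r = 28): {p=25, r=28}
  after event 3 (t=9: SET p = 8): {p=8, r=28}
  after event 4 (t=12: INC q by 2): {p=8, q=2, r=28}
  after event 5 (t=14: INC r by 11): {p=8, q=2, r=39}

Answer: {p=8, q=2, r=39}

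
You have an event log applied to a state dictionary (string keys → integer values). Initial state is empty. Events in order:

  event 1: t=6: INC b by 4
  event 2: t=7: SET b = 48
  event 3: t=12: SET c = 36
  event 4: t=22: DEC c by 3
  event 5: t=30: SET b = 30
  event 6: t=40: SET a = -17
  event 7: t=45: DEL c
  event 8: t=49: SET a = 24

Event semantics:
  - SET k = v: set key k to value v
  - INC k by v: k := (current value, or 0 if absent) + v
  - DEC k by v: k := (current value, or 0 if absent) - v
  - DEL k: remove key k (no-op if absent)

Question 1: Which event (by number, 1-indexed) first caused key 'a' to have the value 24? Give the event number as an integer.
Looking for first event where a becomes 24:
  event 6: a = -17
  event 7: a = -17
  event 8: a -17 -> 24  <-- first match

Answer: 8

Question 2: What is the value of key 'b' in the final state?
Track key 'b' through all 8 events:
  event 1 (t=6: INC b by 4): b (absent) -> 4
  event 2 (t=7: SET b = 48): b 4 -> 48
  event 3 (t=12: SET c = 36): b unchanged
  event 4 (t=22: DEC c by 3): b unchanged
  event 5 (t=30: SET b = 30): b 48 -> 30
  event 6 (t=40: SET a = -17): b unchanged
  event 7 (t=45: DEL c): b unchanged
  event 8 (t=49: SET a = 24): b unchanged
Final: b = 30

Answer: 30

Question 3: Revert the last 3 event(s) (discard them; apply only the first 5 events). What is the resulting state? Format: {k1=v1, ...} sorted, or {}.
Answer: {b=30, c=33}

Derivation:
Keep first 5 events (discard last 3):
  after event 1 (t=6: INC b by 4): {b=4}
  after event 2 (t=7: SET b = 48): {b=48}
  after event 3 (t=12: SET c = 36): {b=48, c=36}
  after event 4 (t=22: DEC c by 3): {b=48, c=33}
  after event 5 (t=30: SET b = 30): {b=30, c=33}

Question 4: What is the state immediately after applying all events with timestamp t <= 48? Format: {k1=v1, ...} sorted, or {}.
Apply events with t <= 48 (7 events):
  after event 1 (t=6: INC b by 4): {b=4}
  after event 2 (t=7: SET b = 48): {b=48}
  after event 3 (t=12: SET c = 36): {b=48, c=36}
  after event 4 (t=22: DEC c by 3): {b=48, c=33}
  after event 5 (t=30: SET b = 30): {b=30, c=33}
  after event 6 (t=40: SET a = -17): {a=-17, b=30, c=33}
  after event 7 (t=45: DEL c): {a=-17, b=30}

Answer: {a=-17, b=30}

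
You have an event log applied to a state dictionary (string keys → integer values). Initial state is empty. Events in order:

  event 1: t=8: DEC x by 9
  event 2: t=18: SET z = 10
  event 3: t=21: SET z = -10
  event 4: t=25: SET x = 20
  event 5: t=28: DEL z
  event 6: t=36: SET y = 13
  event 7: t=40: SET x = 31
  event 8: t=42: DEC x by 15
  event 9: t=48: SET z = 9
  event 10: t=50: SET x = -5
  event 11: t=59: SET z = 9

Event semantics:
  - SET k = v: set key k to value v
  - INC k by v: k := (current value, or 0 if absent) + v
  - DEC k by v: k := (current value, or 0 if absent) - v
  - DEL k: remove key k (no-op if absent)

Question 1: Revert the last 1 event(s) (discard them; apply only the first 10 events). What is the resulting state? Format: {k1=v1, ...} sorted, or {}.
Keep first 10 events (discard last 1):
  after event 1 (t=8: DEC x by 9): {x=-9}
  after event 2 (t=18: SET z = 10): {x=-9, z=10}
  after event 3 (t=21: SET z = -10): {x=-9, z=-10}
  after event 4 (t=25: SET x = 20): {x=20, z=-10}
  after event 5 (t=28: DEL z): {x=20}
  after event 6 (t=36: SET y = 13): {x=20, y=13}
  after event 7 (t=40: SET x = 31): {x=31, y=13}
  after event 8 (t=42: DEC x by 15): {x=16, y=13}
  after event 9 (t=48: SET z = 9): {x=16, y=13, z=9}
  after event 10 (t=50: SET x = -5): {x=-5, y=13, z=9}

Answer: {x=-5, y=13, z=9}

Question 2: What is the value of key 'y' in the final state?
Answer: 13

Derivation:
Track key 'y' through all 11 events:
  event 1 (t=8: DEC x by 9): y unchanged
  event 2 (t=18: SET z = 10): y unchanged
  event 3 (t=21: SET z = -10): y unchanged
  event 4 (t=25: SET x = 20): y unchanged
  event 5 (t=28: DEL z): y unchanged
  event 6 (t=36: SET y = 13): y (absent) -> 13
  event 7 (t=40: SET x = 31): y unchanged
  event 8 (t=42: DEC x by 15): y unchanged
  event 9 (t=48: SET z = 9): y unchanged
  event 10 (t=50: SET x = -5): y unchanged
  event 11 (t=59: SET z = 9): y unchanged
Final: y = 13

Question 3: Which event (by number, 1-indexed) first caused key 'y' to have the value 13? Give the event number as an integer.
Answer: 6

Derivation:
Looking for first event where y becomes 13:
  event 6: y (absent) -> 13  <-- first match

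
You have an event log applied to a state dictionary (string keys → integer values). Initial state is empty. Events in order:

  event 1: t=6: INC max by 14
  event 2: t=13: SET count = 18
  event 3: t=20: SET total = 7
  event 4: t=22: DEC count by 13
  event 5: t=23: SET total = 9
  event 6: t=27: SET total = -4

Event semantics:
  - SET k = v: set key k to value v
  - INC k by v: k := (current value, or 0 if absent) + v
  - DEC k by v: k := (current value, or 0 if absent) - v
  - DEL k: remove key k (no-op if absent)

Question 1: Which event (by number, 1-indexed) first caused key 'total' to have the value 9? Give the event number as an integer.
Looking for first event where total becomes 9:
  event 3: total = 7
  event 4: total = 7
  event 5: total 7 -> 9  <-- first match

Answer: 5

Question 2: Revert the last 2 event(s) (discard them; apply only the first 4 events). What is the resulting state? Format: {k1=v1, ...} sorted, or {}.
Answer: {count=5, max=14, total=7}

Derivation:
Keep first 4 events (discard last 2):
  after event 1 (t=6: INC max by 14): {max=14}
  after event 2 (t=13: SET count = 18): {count=18, max=14}
  after event 3 (t=20: SET total = 7): {count=18, max=14, total=7}
  after event 4 (t=22: DEC count by 13): {count=5, max=14, total=7}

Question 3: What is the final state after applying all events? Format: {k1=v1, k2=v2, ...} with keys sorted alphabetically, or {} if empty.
  after event 1 (t=6: INC max by 14): {max=14}
  after event 2 (t=13: SET count = 18): {count=18, max=14}
  after event 3 (t=20: SET total = 7): {count=18, max=14, total=7}
  after event 4 (t=22: DEC count by 13): {count=5, max=14, total=7}
  after event 5 (t=23: SET total = 9): {count=5, max=14, total=9}
  after event 6 (t=27: SET total = -4): {count=5, max=14, total=-4}

Answer: {count=5, max=14, total=-4}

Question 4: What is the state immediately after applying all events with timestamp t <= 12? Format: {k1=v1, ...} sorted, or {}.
Apply events with t <= 12 (1 events):
  after event 1 (t=6: INC max by 14): {max=14}

Answer: {max=14}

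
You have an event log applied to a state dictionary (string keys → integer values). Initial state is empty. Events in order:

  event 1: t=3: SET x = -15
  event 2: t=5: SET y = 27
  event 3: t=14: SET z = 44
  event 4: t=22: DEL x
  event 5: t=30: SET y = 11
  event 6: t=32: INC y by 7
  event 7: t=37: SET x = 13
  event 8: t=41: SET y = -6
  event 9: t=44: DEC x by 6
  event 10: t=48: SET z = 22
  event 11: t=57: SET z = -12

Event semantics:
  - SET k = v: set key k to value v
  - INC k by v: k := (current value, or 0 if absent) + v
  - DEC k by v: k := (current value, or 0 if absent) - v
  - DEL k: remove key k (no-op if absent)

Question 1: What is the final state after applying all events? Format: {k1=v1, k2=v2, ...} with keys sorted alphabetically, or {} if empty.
  after event 1 (t=3: SET x = -15): {x=-15}
  after event 2 (t=5: SET y = 27): {x=-15, y=27}
  after event 3 (t=14: SET z = 44): {x=-15, y=27, z=44}
  after event 4 (t=22: DEL x): {y=27, z=44}
  after event 5 (t=30: SET y = 11): {y=11, z=44}
  after event 6 (t=32: INC y by 7): {y=18, z=44}
  after event 7 (t=37: SET x = 13): {x=13, y=18, z=44}
  after event 8 (t=41: SET y = -6): {x=13, y=-6, z=44}
  after event 9 (t=44: DEC x by 6): {x=7, y=-6, z=44}
  after event 10 (t=48: SET z = 22): {x=7, y=-6, z=22}
  after event 11 (t=57: SET z = -12): {x=7, y=-6, z=-12}

Answer: {x=7, y=-6, z=-12}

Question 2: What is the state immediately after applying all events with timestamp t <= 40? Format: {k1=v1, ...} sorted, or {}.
Answer: {x=13, y=18, z=44}

Derivation:
Apply events with t <= 40 (7 events):
  after event 1 (t=3: SET x = -15): {x=-15}
  after event 2 (t=5: SET y = 27): {x=-15, y=27}
  after event 3 (t=14: SET z = 44): {x=-15, y=27, z=44}
  after event 4 (t=22: DEL x): {y=27, z=44}
  after event 5 (t=30: SET y = 11): {y=11, z=44}
  after event 6 (t=32: INC y by 7): {y=18, z=44}
  after event 7 (t=37: SET x = 13): {x=13, y=18, z=44}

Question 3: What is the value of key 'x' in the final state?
Track key 'x' through all 11 events:
  event 1 (t=3: SET x = -15): x (absent) -> -15
  event 2 (t=5: SET y = 27): x unchanged
  event 3 (t=14: SET z = 44): x unchanged
  event 4 (t=22: DEL x): x -15 -> (absent)
  event 5 (t=30: SET y = 11): x unchanged
  event 6 (t=32: INC y by 7): x unchanged
  event 7 (t=37: SET x = 13): x (absent) -> 13
  event 8 (t=41: SET y = -6): x unchanged
  event 9 (t=44: DEC x by 6): x 13 -> 7
  event 10 (t=48: SET z = 22): x unchanged
  event 11 (t=57: SET z = -12): x unchanged
Final: x = 7

Answer: 7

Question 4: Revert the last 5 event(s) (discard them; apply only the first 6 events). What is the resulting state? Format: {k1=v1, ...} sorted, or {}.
Answer: {y=18, z=44}

Derivation:
Keep first 6 events (discard last 5):
  after event 1 (t=3: SET x = -15): {x=-15}
  after event 2 (t=5: SET y = 27): {x=-15, y=27}
  after event 3 (t=14: SET z = 44): {x=-15, y=27, z=44}
  after event 4 (t=22: DEL x): {y=27, z=44}
  after event 5 (t=30: SET y = 11): {y=11, z=44}
  after event 6 (t=32: INC y by 7): {y=18, z=44}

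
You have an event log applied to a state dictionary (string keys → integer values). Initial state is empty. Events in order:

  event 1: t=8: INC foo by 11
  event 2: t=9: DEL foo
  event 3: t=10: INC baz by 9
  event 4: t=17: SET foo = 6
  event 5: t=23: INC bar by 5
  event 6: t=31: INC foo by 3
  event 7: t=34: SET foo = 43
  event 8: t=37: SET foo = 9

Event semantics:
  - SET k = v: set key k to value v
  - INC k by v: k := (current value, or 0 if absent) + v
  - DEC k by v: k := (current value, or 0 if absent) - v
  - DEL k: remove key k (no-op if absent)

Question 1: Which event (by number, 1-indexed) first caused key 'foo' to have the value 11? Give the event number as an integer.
Looking for first event where foo becomes 11:
  event 1: foo (absent) -> 11  <-- first match

Answer: 1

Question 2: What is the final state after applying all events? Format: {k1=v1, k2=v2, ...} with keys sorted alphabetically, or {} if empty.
Answer: {bar=5, baz=9, foo=9}

Derivation:
  after event 1 (t=8: INC foo by 11): {foo=11}
  after event 2 (t=9: DEL foo): {}
  after event 3 (t=10: INC baz by 9): {baz=9}
  after event 4 (t=17: SET foo = 6): {baz=9, foo=6}
  after event 5 (t=23: INC bar by 5): {bar=5, baz=9, foo=6}
  after event 6 (t=31: INC foo by 3): {bar=5, baz=9, foo=9}
  after event 7 (t=34: SET foo = 43): {bar=5, baz=9, foo=43}
  after event 8 (t=37: SET foo = 9): {bar=5, baz=9, foo=9}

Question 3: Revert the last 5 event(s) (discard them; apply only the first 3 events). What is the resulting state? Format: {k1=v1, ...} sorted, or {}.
Keep first 3 events (discard last 5):
  after event 1 (t=8: INC foo by 11): {foo=11}
  after event 2 (t=9: DEL foo): {}
  after event 3 (t=10: INC baz by 9): {baz=9}

Answer: {baz=9}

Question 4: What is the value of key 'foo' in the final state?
Answer: 9

Derivation:
Track key 'foo' through all 8 events:
  event 1 (t=8: INC foo by 11): foo (absent) -> 11
  event 2 (t=9: DEL foo): foo 11 -> (absent)
  event 3 (t=10: INC baz by 9): foo unchanged
  event 4 (t=17: SET foo = 6): foo (absent) -> 6
  event 5 (t=23: INC bar by 5): foo unchanged
  event 6 (t=31: INC foo by 3): foo 6 -> 9
  event 7 (t=34: SET foo = 43): foo 9 -> 43
  event 8 (t=37: SET foo = 9): foo 43 -> 9
Final: foo = 9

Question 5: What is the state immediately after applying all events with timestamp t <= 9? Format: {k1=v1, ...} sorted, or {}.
Apply events with t <= 9 (2 events):
  after event 1 (t=8: INC foo by 11): {foo=11}
  after event 2 (t=9: DEL foo): {}

Answer: {}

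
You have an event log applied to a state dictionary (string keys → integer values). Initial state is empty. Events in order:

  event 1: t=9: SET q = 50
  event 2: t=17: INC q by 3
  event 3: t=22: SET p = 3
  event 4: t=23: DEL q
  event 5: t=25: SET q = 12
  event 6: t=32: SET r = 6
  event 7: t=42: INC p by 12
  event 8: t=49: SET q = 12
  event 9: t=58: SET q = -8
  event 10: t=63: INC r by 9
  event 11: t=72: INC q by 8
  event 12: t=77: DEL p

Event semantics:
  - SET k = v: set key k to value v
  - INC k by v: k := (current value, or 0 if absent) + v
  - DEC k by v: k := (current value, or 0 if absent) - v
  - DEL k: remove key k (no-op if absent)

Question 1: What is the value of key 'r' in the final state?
Track key 'r' through all 12 events:
  event 1 (t=9: SET q = 50): r unchanged
  event 2 (t=17: INC q by 3): r unchanged
  event 3 (t=22: SET p = 3): r unchanged
  event 4 (t=23: DEL q): r unchanged
  event 5 (t=25: SET q = 12): r unchanged
  event 6 (t=32: SET r = 6): r (absent) -> 6
  event 7 (t=42: INC p by 12): r unchanged
  event 8 (t=49: SET q = 12): r unchanged
  event 9 (t=58: SET q = -8): r unchanged
  event 10 (t=63: INC r by 9): r 6 -> 15
  event 11 (t=72: INC q by 8): r unchanged
  event 12 (t=77: DEL p): r unchanged
Final: r = 15

Answer: 15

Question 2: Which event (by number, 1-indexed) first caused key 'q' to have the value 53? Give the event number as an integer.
Looking for first event where q becomes 53:
  event 1: q = 50
  event 2: q 50 -> 53  <-- first match

Answer: 2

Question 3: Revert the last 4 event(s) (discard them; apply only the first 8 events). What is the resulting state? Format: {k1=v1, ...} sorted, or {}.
Answer: {p=15, q=12, r=6}

Derivation:
Keep first 8 events (discard last 4):
  after event 1 (t=9: SET q = 50): {q=50}
  after event 2 (t=17: INC q by 3): {q=53}
  after event 3 (t=22: SET p = 3): {p=3, q=53}
  after event 4 (t=23: DEL q): {p=3}
  after event 5 (t=25: SET q = 12): {p=3, q=12}
  after event 6 (t=32: SET r = 6): {p=3, q=12, r=6}
  after event 7 (t=42: INC p by 12): {p=15, q=12, r=6}
  after event 8 (t=49: SET q = 12): {p=15, q=12, r=6}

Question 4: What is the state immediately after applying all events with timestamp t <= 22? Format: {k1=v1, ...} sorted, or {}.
Answer: {p=3, q=53}

Derivation:
Apply events with t <= 22 (3 events):
  after event 1 (t=9: SET q = 50): {q=50}
  after event 2 (t=17: INC q by 3): {q=53}
  after event 3 (t=22: SET p = 3): {p=3, q=53}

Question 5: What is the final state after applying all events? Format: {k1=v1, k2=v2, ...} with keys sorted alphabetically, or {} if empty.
Answer: {q=0, r=15}

Derivation:
  after event 1 (t=9: SET q = 50): {q=50}
  after event 2 (t=17: INC q by 3): {q=53}
  after event 3 (t=22: SET p = 3): {p=3, q=53}
  after event 4 (t=23: DEL q): {p=3}
  after event 5 (t=25: SET q = 12): {p=3, q=12}
  after event 6 (t=32: SET r = 6): {p=3, q=12, r=6}
  after event 7 (t=42: INC p by 12): {p=15, q=12, r=6}
  after event 8 (t=49: SET q = 12): {p=15, q=12, r=6}
  after event 9 (t=58: SET q = -8): {p=15, q=-8, r=6}
  after event 10 (t=63: INC r by 9): {p=15, q=-8, r=15}
  after event 11 (t=72: INC q by 8): {p=15, q=0, r=15}
  after event 12 (t=77: DEL p): {q=0, r=15}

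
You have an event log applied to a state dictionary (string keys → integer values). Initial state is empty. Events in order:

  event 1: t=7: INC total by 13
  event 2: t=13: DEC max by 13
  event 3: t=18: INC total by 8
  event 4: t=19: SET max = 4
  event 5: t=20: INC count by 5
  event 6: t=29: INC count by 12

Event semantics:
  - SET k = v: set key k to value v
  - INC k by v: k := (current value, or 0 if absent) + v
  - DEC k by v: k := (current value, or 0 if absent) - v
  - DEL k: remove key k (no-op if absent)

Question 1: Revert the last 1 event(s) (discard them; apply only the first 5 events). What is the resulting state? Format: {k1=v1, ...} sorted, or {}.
Keep first 5 events (discard last 1):
  after event 1 (t=7: INC total by 13): {total=13}
  after event 2 (t=13: DEC max by 13): {max=-13, total=13}
  after event 3 (t=18: INC total by 8): {max=-13, total=21}
  after event 4 (t=19: SET max = 4): {max=4, total=21}
  after event 5 (t=20: INC count by 5): {count=5, max=4, total=21}

Answer: {count=5, max=4, total=21}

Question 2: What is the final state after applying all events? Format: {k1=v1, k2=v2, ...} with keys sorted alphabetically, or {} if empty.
Answer: {count=17, max=4, total=21}

Derivation:
  after event 1 (t=7: INC total by 13): {total=13}
  after event 2 (t=13: DEC max by 13): {max=-13, total=13}
  after event 3 (t=18: INC total by 8): {max=-13, total=21}
  after event 4 (t=19: SET max = 4): {max=4, total=21}
  after event 5 (t=20: INC count by 5): {count=5, max=4, total=21}
  after event 6 (t=29: INC count by 12): {count=17, max=4, total=21}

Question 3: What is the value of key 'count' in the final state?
Answer: 17

Derivation:
Track key 'count' through all 6 events:
  event 1 (t=7: INC total by 13): count unchanged
  event 2 (t=13: DEC max by 13): count unchanged
  event 3 (t=18: INC total by 8): count unchanged
  event 4 (t=19: SET max = 4): count unchanged
  event 5 (t=20: INC count by 5): count (absent) -> 5
  event 6 (t=29: INC count by 12): count 5 -> 17
Final: count = 17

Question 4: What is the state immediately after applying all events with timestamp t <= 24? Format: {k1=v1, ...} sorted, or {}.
Apply events with t <= 24 (5 events):
  after event 1 (t=7: INC total by 13): {total=13}
  after event 2 (t=13: DEC max by 13): {max=-13, total=13}
  after event 3 (t=18: INC total by 8): {max=-13, total=21}
  after event 4 (t=19: SET max = 4): {max=4, total=21}
  after event 5 (t=20: INC count by 5): {count=5, max=4, total=21}

Answer: {count=5, max=4, total=21}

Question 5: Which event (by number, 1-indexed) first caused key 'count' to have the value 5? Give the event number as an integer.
Looking for first event where count becomes 5:
  event 5: count (absent) -> 5  <-- first match

Answer: 5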